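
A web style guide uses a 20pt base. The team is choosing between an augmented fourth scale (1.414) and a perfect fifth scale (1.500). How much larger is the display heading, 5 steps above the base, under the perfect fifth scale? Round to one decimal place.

38.8pt

Augmented fourth: 20.0 × 1.414⁵ = 113.052pt
Perfect fifth: 20.0 × 1.500⁵ = 151.875pt
Difference: 151.875 − 113.052 = 38.823pt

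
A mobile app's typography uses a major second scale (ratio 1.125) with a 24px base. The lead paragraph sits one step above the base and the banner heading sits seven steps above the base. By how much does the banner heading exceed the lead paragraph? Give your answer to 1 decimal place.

Step 1: 24.0 × 1.125 = 27.000px
Step 7: 24.0 × 1.125⁷ = 54.737px
Difference: 54.737 − 27.000 = 27.737px

27.7px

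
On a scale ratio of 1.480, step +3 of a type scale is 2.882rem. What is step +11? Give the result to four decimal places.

66.3419rem

2.882 × 1.480⁸ = 2.882 × 23.01939 ≈ 66.3419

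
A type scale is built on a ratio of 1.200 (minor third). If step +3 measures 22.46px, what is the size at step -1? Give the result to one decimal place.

10.8px

The gap is -1 − (3) = -4 steps, so the factor is 1.200^-4.
22.46 ÷ 1.200⁴ = 22.46 ÷ 2.07360 ≈ 10.831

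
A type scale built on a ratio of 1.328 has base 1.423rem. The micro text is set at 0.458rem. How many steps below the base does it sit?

1.328ⁿ = 1.423 / 0.458 = 3.1070
n = ln(3.1070) / ln(1.328) = 1.1337 / 0.2837 ≈ 4.00

4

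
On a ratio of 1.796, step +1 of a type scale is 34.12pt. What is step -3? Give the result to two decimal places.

Moving from step +1 to step -3 is 4 steps down, so divide by r⁴.
34.12 ÷ 1.796⁴ = 34.12 ÷ 10.40460 ≈ 3.279

3.28pt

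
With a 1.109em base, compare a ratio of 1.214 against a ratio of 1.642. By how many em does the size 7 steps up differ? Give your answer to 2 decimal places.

At 1.214: 1.109 × 1.214⁷ = 4.3099em
At 1.642: 1.109 × 1.642⁷ = 35.6898em
Difference: 35.6898 − 4.3099 = 31.3799em

31.38em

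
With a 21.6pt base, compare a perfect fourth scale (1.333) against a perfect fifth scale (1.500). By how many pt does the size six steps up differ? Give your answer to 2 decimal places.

Perfect fourth: 21.6 × 1.333⁶ = 121.1810pt
Perfect fifth: 21.6 × 1.500⁶ = 246.0375pt
Difference: 246.0375 − 121.1810 = 124.8565pt

124.86pt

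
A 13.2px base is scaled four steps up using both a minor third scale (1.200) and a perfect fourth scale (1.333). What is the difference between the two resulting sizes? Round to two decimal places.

Minor third: 13.2 × 1.200⁴ = 27.3715px
Perfect fourth: 13.2 × 1.333⁴ = 41.6768px
Difference: 41.6768 − 27.3715 = 14.3053px

14.31px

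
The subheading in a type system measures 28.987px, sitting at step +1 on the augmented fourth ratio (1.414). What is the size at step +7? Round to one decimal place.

231.7px

The gap is 7 − (1) = 6 steps, so the factor is 1.414^6.
28.987 × 1.414⁶ = 28.987 × 7.99275 ≈ 231.686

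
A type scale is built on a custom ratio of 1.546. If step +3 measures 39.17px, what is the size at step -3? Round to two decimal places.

2.87px

39.17 ÷ 1.546⁶ = 39.17 ÷ 13.65391 ≈ 2.869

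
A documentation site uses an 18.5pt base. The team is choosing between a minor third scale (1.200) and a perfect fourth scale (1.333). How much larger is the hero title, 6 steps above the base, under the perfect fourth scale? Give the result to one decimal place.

Minor third: 18.5 × 1.200⁶ = 55.241pt
Perfect fourth: 18.5 × 1.333⁶ = 103.789pt
Difference: 103.789 − 55.241 = 48.548pt

48.5pt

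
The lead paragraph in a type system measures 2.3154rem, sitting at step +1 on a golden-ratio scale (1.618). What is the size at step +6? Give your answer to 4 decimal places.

25.6755rem

2.3154 × 1.618⁵ = 2.3154 × 11.08901 ≈ 25.6755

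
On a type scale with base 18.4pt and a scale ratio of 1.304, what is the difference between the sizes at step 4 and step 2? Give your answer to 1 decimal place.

Step 2: 18.4 × 1.304² = 31.288pt
Step 4: 18.4 × 1.304⁴ = 53.202pt
Difference: 53.202 − 31.288 = 21.914pt

21.9pt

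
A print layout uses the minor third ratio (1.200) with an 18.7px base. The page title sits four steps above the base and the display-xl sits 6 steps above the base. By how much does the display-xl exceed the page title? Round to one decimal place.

17.1px

Step 4: 18.7 × 1.200⁴ = 38.776px
Step 6: 18.7 × 1.200⁶ = 55.838px
Difference: 55.838 − 38.776 = 17.062px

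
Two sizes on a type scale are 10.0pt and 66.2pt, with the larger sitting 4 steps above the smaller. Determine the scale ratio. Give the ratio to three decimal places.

The ratio satisfies 10.0 × r⁴ = 66.2, so r = (66.2 / 10.0)^(1/4).
r = 6.6200^(1/4) ≈ 1.6040

1.604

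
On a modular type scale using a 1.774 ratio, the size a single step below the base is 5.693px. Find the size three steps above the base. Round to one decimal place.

56.4px

The gap is 3 − (-1) = 4 steps, so the factor is 1.774^4.
5.693 × 1.774⁴ = 5.693 × 9.90409 ≈ 56.384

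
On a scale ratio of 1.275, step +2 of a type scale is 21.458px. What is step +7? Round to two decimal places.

Moving from step +2 to step +7 is 5 steps up, so multiply by r⁵.
21.458 × 1.275⁵ = 21.458 × 3.36939 ≈ 72.300

72.30px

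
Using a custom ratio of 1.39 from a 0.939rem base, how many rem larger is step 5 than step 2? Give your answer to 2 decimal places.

3.06rem

Step 2: 0.939 × 1.39² = 1.8142rem
Step 5: 0.939 × 1.39⁵ = 4.8724rem
Difference: 4.8724 − 1.8142 = 3.0582rem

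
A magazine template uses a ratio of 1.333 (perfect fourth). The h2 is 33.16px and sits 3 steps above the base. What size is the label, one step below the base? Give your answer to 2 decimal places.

The gap is -1 − (3) = -4 steps, so the factor is 1.333^-4.
33.16 ÷ 1.333⁴ = 33.16 ÷ 3.15733 ≈ 10.503

10.50px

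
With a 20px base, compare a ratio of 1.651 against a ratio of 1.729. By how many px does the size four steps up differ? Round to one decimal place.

30.1px

At 1.651: 20.0 × 1.651⁴ = 148.600px
At 1.729: 20.0 × 1.729⁴ = 178.735px
Difference: 178.735 − 148.600 = 30.135px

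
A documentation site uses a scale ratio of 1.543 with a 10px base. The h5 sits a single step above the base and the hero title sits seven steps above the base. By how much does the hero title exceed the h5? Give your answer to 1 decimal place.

192.8px

Step 1: 10.0 × 1.543 = 15.430px
Step 7: 10.0 × 1.543⁷ = 208.239px
Difference: 208.239 − 15.430 = 192.809px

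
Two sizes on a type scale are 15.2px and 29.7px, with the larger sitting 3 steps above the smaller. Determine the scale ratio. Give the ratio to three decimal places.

1.250

The ratio satisfies 15.2 × r³ = 29.7, so r = (29.7 / 15.2)^(1/3).
r = 1.9539^(1/3) ≈ 1.2502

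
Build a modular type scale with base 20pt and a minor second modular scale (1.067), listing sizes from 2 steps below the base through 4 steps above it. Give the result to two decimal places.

Step -2: 20.0 ÷ 1.067² = 17.57
Step -1: 20.0 ÷ 1.067 = 18.74
Step 0: 20pt
Step 1: 20.0 × 1.067 = 21.34
Step 2: 20.0 × 1.067² = 22.77
Step 3: 20.0 × 1.067³ = 24.30
Step 4: 20.0 × 1.067⁴ = 25.92

17.57pt, 18.74pt, 20.00pt, 21.34pt, 22.77pt, 24.30pt, 25.92pt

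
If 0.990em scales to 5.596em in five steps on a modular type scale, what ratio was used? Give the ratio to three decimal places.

The ratio satisfies 0.990 × r⁵ = 5.596, so r = (5.596 / 0.990)^(1/5).
r = 5.6525^(1/5) ≈ 1.4140

1.414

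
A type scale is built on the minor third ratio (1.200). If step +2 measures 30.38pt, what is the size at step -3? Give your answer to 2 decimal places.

12.21pt

30.38 ÷ 1.200⁵ = 30.38 ÷ 2.48832 ≈ 12.209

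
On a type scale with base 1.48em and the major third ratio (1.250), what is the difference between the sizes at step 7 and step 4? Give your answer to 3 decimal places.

3.444em

Step 4: 1.48 × 1.250⁴ = 3.61328em
Step 7: 1.48 × 1.250⁷ = 7.05719em
Difference: 7.05719 − 3.61328 = 3.44391em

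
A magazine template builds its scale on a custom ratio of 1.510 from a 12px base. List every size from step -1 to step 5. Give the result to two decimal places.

7.95px, 12.00px, 18.12px, 27.36px, 41.32px, 62.39px, 94.20px

Step -1: 12.0 ÷ 1.510 = 7.95
Step 0: 12px
Step 1: 12.0 × 1.510 = 18.12
Step 2: 12.0 × 1.510² = 27.36
Step 3: 12.0 × 1.510³ = 41.32
Step 4: 12.0 × 1.510⁴ = 62.39
Step 5: 12.0 × 1.510⁵ = 94.20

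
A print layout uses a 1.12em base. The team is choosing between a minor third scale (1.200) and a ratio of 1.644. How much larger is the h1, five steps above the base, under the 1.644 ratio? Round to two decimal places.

Minor third: 1.12 × 1.200⁵ = 2.7869em
At 1.644: 1.12 × 1.644⁵ = 13.4501em
Difference: 13.4501 − 2.7869 = 10.6632em

10.66em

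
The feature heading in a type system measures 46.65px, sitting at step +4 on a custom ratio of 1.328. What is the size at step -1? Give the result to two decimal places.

11.29px

Moving from step +4 to step -1 is 5 steps down, so divide by r⁵.
46.65 ÷ 1.328⁵ = 46.65 ÷ 4.13038 ≈ 11.294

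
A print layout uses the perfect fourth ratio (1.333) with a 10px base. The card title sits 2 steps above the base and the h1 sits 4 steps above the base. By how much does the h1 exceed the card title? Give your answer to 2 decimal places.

13.80px

Step 2: 10.0 × 1.333² = 17.7689px
Step 4: 10.0 × 1.333⁴ = 31.5733px
Difference: 31.5733 − 17.7689 = 13.8044px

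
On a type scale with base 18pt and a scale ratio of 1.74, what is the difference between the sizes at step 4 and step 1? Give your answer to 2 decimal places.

133.67pt

Step 1: 18.0 × 1.74 = 31.3200pt
Step 4: 18.0 × 1.74⁴ = 164.9945pt
Difference: 164.9945 − 31.3200 = 133.6745pt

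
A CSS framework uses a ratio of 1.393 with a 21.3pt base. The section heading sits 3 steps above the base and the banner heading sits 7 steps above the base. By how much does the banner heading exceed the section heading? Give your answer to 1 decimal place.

159.2pt

Step 3: 21.3 × 1.393³ = 57.575pt
Step 7: 21.3 × 1.393⁷ = 216.789pt
Difference: 216.789 − 57.575 = 159.214pt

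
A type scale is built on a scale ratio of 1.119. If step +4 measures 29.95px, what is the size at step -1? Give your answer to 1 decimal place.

The gap is -1 − (4) = -5 steps, so the factor is 1.119^-5.
29.95 ÷ 1.119⁵ = 29.95 ÷ 1.75449 ≈ 17.071

17.1px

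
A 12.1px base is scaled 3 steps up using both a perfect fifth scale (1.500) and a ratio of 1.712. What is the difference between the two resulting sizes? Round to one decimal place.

19.9px

Perfect fifth: 12.1 × 1.500³ = 40.837px
At 1.712: 12.1 × 1.712³ = 60.715px
Difference: 60.715 − 40.837 = 19.878px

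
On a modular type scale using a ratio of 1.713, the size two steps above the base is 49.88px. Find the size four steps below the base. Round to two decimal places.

1.97px

49.88 ÷ 1.713⁶ = 49.88 ÷ 25.26645 ≈ 1.974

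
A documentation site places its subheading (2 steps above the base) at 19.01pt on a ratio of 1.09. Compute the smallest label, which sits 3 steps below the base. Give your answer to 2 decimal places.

12.36pt

The gap is -3 − (2) = -5 steps, so the factor is 1.09^-5.
19.01 ÷ 1.09⁵ = 19.01 ÷ 1.53862 ≈ 12.355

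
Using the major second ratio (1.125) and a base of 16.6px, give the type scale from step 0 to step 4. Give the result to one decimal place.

16.6px, 18.7px, 21.0px, 23.6px, 26.6px

Step 0: 16.6px
Step 1: 16.6 × 1.125 = 18.7
Step 2: 16.6 × 1.125² = 21.0
Step 3: 16.6 × 1.125³ = 23.6
Step 4: 16.6 × 1.125⁴ = 26.6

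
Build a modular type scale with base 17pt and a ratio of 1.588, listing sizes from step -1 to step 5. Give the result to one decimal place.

Step -1: 17.0 ÷ 1.588 = 10.7
Step 0: 17pt
Step 1: 17.0 × 1.588 = 27.0
Step 2: 17.0 × 1.588² = 42.9
Step 3: 17.0 × 1.588³ = 68.1
Step 4: 17.0 × 1.588⁴ = 108.1
Step 5: 17.0 × 1.588⁵ = 171.7

10.7pt, 17.0pt, 27.0pt, 42.9pt, 68.1pt, 108.1pt, 171.7pt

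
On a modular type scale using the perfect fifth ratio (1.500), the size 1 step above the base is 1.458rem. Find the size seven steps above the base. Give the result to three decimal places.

The gap is 7 − (1) = 6 steps, so the factor is 1.500^6.
1.458 × 1.500⁶ = 1.458 × 11.39062 ≈ 16.608

16.608rem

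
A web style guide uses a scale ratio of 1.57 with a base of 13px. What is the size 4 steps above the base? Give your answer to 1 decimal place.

79.0px

A modular type scale is a geometric sequence: sizeₙ = base × rⁿ.
13.0 × 1.57⁴ = 13.0 × 6.07573 ≈ 78.98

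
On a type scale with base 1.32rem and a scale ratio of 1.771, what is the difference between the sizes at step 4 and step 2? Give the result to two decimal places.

8.85rem

Step 2: 1.32 × 1.771² = 4.1401rem
Step 4: 1.32 × 1.771⁴ = 12.9852rem
Difference: 12.9852 − 4.1401 = 8.8451rem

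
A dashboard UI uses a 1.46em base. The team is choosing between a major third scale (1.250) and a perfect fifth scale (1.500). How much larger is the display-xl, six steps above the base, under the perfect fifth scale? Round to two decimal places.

Major third: 1.46 × 1.250⁶ = 5.5695em
Perfect fifth: 1.46 × 1.500⁶ = 16.6303em
Difference: 16.6303 − 5.5695 = 11.0608em

11.06em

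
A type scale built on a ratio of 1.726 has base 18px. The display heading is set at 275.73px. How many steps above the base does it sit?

1.726ⁿ = 275.73 / 18 = 15.3183
n = ln(15.3183) / ln(1.726) = 2.7291 / 0.5458 ≈ 5.00

5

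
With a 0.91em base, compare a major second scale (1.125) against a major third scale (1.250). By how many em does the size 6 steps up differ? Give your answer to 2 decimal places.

1.63em

Major second: 0.91 × 1.125⁶ = 1.8448em
Major third: 0.91 × 1.250⁶ = 3.4714em
Difference: 3.4714 − 1.8448 = 1.6266em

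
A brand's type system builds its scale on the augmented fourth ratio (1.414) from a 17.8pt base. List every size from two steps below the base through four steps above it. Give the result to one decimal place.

8.9pt, 12.6pt, 17.8pt, 25.2pt, 35.6pt, 50.3pt, 71.2pt

Step -2: 17.8 ÷ 1.414² = 8.9
Step -1: 17.8 ÷ 1.414 = 12.6
Step 0: 17.8pt
Step 1: 17.8 × 1.414 = 25.2
Step 2: 17.8 × 1.414² = 35.6
Step 3: 17.8 × 1.414³ = 50.3
Step 4: 17.8 × 1.414⁴ = 71.2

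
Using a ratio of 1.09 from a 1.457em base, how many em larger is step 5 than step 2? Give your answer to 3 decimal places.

0.511em

Step 2: 1.457 × 1.09² = 1.73106em
Step 5: 1.457 × 1.09⁵ = 2.24178em
Difference: 2.24178 − 1.73106 = 0.51072em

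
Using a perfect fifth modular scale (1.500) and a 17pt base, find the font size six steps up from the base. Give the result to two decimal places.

17.0 × 1.500⁶ = 17.0 × 11.39062 ≈ 193.64

193.64pt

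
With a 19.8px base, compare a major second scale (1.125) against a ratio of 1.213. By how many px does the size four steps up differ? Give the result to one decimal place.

11.1px

Major second: 19.8 × 1.125⁴ = 31.716px
At 1.213: 19.8 × 1.213⁴ = 42.866px
Difference: 42.866 − 31.716 = 11.150px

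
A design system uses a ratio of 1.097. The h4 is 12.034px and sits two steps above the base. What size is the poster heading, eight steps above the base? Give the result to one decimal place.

Moving from step +2 to step +8 is 6 steps up, so multiply by r⁶.
12.034 × 1.097⁶ = 12.034 × 1.74277 ≈ 20.972

21.0px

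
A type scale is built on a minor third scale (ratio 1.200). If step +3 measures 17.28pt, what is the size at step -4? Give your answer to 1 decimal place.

Moving from step +3 to step -4 is 7 steps down, so divide by r⁷.
17.28 ÷ 1.200⁷ = 17.28 ÷ 3.58318 ≈ 4.823

4.8pt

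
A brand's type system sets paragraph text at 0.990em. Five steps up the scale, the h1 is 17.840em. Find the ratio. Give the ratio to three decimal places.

1.783

r⁵ = 17.840 / 0.990, so r = (17.840/0.990)^(1/5).
r = 18.0202^(1/5) ≈ 1.7830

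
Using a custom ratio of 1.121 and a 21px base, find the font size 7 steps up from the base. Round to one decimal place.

21.0 × 1.121⁷ = 21.0 × 2.22454 ≈ 46.72

46.7px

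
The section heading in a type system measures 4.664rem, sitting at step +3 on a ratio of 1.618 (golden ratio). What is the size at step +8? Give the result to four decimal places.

51.7191rem

4.664 × 1.618⁵ = 4.664 × 11.08901 ≈ 51.7191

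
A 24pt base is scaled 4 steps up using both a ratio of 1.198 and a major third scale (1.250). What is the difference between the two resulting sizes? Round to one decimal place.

At 1.198: 24.0 × 1.198⁴ = 49.435pt
Major third: 24.0 × 1.250⁴ = 58.594pt
Difference: 58.594 − 49.435 = 9.159pt

9.2pt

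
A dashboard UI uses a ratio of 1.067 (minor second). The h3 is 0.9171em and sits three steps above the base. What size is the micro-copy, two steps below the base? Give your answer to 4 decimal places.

0.9171 ÷ 1.067⁵ = 0.9171 ÷ 1.38300 ≈ 0.6631

0.6631em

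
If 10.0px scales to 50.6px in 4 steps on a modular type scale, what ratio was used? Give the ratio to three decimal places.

1.500

The ratio satisfies 10.0 × r⁴ = 50.6, so r = (50.6 / 10.0)^(1/4).
r = 5.0600^(1/4) ≈ 1.4998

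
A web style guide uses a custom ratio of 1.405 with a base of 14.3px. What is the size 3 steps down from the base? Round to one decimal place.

Every step multiplies by the scale ratio.
14.3 ÷ 1.405³ = 14.3 ÷ 2.77351 ≈ 5.16

5.2px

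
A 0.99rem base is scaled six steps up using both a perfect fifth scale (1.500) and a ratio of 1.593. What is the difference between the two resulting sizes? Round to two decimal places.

4.90rem

Perfect fifth: 0.99 × 1.500⁶ = 11.2767rem
At 1.593: 0.99 × 1.593⁶ = 16.1782rem
Difference: 16.1782 − 11.2767 = 4.9015rem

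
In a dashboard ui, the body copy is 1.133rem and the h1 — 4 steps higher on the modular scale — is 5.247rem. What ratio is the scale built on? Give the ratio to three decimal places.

r⁴ = 5.247 / 1.133, so r = (5.247/1.133)^(1/4).
r = 4.6311^(1/4) ≈ 1.4670

1.467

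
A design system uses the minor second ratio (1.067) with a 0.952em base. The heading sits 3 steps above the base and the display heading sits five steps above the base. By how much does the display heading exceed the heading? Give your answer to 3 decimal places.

0.160em

Step 3: 0.952 × 1.067³ = 1.15646em
Step 5: 0.952 × 1.067⁵ = 1.31662em
Difference: 1.31662 − 1.15646 = 0.16016em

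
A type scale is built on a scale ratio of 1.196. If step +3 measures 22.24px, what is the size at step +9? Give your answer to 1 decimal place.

65.1px

Moving from step +3 to step +9 is 6 steps up, so multiply by r⁶.
22.24 × 1.196⁶ = 22.24 × 2.92676 ≈ 65.091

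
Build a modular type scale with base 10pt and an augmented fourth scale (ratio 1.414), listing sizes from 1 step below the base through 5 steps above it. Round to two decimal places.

7.07pt, 10.00pt, 14.14pt, 19.99pt, 28.27pt, 39.98pt, 56.53pt

Step -1: 10.0 ÷ 1.414 = 7.07
Step 0: 10pt
Step 1: 10.0 × 1.414 = 14.14
Step 2: 10.0 × 1.414² = 19.99
Step 3: 10.0 × 1.414³ = 28.27
Step 4: 10.0 × 1.414⁴ = 39.98
Step 5: 10.0 × 1.414⁵ = 56.53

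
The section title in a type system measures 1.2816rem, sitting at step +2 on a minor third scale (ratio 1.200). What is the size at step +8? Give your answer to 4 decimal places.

1.2816 × 1.200⁶ = 1.2816 × 2.98598 ≈ 3.8268

3.8268rem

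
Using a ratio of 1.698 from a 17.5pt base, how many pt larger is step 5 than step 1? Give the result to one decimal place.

Step 1: 17.5 × 1.698 = 29.715pt
Step 5: 17.5 × 1.698⁵ = 247.017pt
Difference: 247.017 − 29.715 = 217.302pt

217.3pt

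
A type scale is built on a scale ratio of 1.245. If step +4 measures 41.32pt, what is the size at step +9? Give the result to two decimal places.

The gap is 9 − (4) = 5 steps, so the factor is 1.245^5.
41.32 × 1.245⁵ = 41.32 × 2.99121 ≈ 123.597

123.60pt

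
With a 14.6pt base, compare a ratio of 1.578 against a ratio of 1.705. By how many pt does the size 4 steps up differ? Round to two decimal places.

At 1.578: 14.6 × 1.578⁴ = 90.5276pt
At 1.705: 14.6 × 1.705⁴ = 123.3816pt
Difference: 123.3816 − 90.5276 = 32.8540pt

32.85pt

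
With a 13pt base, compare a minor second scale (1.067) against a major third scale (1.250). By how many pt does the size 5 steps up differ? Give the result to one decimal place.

Minor second: 13.0 × 1.067⁵ = 17.979pt
Major third: 13.0 × 1.250⁵ = 39.673pt
Difference: 39.673 − 17.979 = 21.694pt

21.7pt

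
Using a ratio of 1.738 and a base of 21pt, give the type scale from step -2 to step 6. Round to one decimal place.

7.0pt, 12.1pt, 21.0pt, 36.5pt, 63.4pt, 110.2pt, 191.6pt, 333.0pt, 578.8pt

Step -2: 21.0 ÷ 1.738² = 7.0
Step -1: 21.0 ÷ 1.738 = 12.1
Step 0: 21pt
Step 1: 21.0 × 1.738 = 36.5
Step 2: 21.0 × 1.738² = 63.4
Step 3: 21.0 × 1.738³ = 110.2
Step 4: 21.0 × 1.738⁴ = 191.6
Step 5: 21.0 × 1.738⁵ = 333.0
Step 6: 21.0 × 1.738⁶ = 578.8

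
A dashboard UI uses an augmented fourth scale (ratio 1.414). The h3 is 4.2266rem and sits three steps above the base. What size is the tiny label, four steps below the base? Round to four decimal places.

0.3740rem

The gap is -4 − (3) = -7 steps, so the factor is 1.414^-7.
4.2266 ÷ 1.414⁷ = 4.2266 ÷ 11.30175 ≈ 0.3740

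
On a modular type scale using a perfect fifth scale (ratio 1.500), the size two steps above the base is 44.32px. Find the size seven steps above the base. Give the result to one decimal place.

Moving from step +2 to step +7 is 5 steps up, so multiply by r⁵.
44.32 × 1.500⁵ = 44.32 × 7.59375 ≈ 336.555

336.6px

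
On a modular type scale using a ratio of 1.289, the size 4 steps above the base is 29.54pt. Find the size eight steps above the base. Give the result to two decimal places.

81.55pt

29.54 × 1.289⁴ = 29.54 × 2.76065 ≈ 81.550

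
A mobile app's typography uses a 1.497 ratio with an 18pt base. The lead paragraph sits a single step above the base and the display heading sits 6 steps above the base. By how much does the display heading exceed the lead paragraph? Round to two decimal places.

Step 1: 18.0 × 1.497 = 26.9460pt
Step 6: 18.0 × 1.497⁶ = 202.5831pt
Difference: 202.5831 − 26.9460 = 175.6371pt

175.64pt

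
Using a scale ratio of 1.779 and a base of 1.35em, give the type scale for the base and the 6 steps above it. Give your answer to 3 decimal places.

Step 0: 1.35em
Step 1: 1.35 × 1.779 = 2.402
Step 2: 1.35 × 1.779² = 4.273
Step 3: 1.35 × 1.779³ = 7.601
Step 4: 1.35 × 1.779⁴ = 13.522
Step 5: 1.35 × 1.779⁵ = 24.055
Step 6: 1.35 × 1.779⁶ = 42.795

1.350em, 2.402em, 4.273em, 7.601em, 13.522em, 24.055em, 42.795em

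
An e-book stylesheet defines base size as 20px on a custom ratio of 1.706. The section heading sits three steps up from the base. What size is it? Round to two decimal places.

20.0 × 1.706³ = 20.0 × 4.96520 ≈ 99.30

99.30px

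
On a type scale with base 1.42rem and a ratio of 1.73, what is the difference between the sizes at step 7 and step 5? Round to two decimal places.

Step 5: 1.42 × 1.73⁵ = 22.0049rem
Step 7: 1.42 × 1.73⁷ = 65.8584rem
Difference: 65.8584 − 22.0049 = 43.8535rem

43.85rem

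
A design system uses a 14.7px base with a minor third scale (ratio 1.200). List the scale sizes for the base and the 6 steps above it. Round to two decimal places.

Step 0: 14.7px
Step 1: 14.7 × 1.200 = 17.64
Step 2: 14.7 × 1.200² = 21.17
Step 3: 14.7 × 1.200³ = 25.40
Step 4: 14.7 × 1.200⁴ = 30.48
Step 5: 14.7 × 1.200⁵ = 36.58
Step 6: 14.7 × 1.200⁶ = 43.89

14.70px, 17.64px, 21.17px, 25.40px, 30.48px, 36.58px, 43.89px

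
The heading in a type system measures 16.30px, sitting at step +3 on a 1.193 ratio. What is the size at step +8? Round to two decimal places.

39.39px

Moving from step +3 to step +8 is 5 steps up, so multiply by r⁵.
16.30 × 1.193⁵ = 16.30 × 2.41659 ≈ 39.390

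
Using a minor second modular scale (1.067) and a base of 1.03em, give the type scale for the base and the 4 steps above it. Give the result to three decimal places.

1.030em, 1.099em, 1.173em, 1.251em, 1.335em

Step 0: 1.03em
Step 1: 1.03 × 1.067 = 1.099
Step 2: 1.03 × 1.067² = 1.173
Step 3: 1.03 × 1.067³ = 1.251
Step 4: 1.03 × 1.067⁴ = 1.335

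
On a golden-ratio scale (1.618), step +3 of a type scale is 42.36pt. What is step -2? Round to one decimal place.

The gap is -2 − (3) = -5 steps, so the factor is 1.618^-5.
42.36 ÷ 1.618⁵ = 42.36 ÷ 11.08901 ≈ 3.820

3.8pt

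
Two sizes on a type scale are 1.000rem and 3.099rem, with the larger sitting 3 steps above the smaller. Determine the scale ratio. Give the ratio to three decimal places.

1.458

The ratio satisfies 1.000 × r³ = 3.099, so r = (3.099 / 1.000)^(1/3).
r = 3.0990^(1/3) ≈ 1.4579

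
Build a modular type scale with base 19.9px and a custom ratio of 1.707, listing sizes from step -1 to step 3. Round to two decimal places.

11.66px, 19.90px, 33.97px, 57.99px, 98.98px

Step -1: 19.9 ÷ 1.707 = 11.66
Step 0: 19.9px
Step 1: 19.9 × 1.707 = 33.97
Step 2: 19.9 × 1.707² = 57.99
Step 3: 19.9 × 1.707³ = 98.98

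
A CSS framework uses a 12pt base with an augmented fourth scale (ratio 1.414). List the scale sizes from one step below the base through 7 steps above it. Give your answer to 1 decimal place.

Step -1: 12.0 ÷ 1.414 = 8.5
Step 0: 12pt
Step 1: 12.0 × 1.414 = 17.0
Step 2: 12.0 × 1.414² = 24.0
Step 3: 12.0 × 1.414³ = 33.9
Step 4: 12.0 × 1.414⁴ = 48.0
Step 5: 12.0 × 1.414⁵ = 67.8
Step 6: 12.0 × 1.414⁶ = 95.9
Step 7: 12.0 × 1.414⁷ = 135.6

8.5pt, 12.0pt, 17.0pt, 24.0pt, 33.9pt, 48.0pt, 67.8pt, 95.9pt, 135.6pt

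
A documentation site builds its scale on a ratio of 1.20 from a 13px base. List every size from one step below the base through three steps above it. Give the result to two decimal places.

10.83px, 13.00px, 15.60px, 18.72px, 22.46px

Step -1: 13.0 ÷ 1.20 = 10.83
Step 0: 13px
Step 1: 13.0 × 1.20 = 15.60
Step 2: 13.0 × 1.20² = 18.72
Step 3: 13.0 × 1.20³ = 22.46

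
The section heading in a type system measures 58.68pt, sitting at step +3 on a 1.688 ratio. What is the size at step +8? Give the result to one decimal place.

Moving from step +3 to step +8 is 5 steps up, so multiply by r⁵.
58.68 × 1.688⁵ = 58.68 × 13.70447 ≈ 804.178

804.2pt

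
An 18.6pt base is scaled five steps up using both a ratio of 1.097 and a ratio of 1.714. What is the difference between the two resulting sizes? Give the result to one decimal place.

At 1.097: 18.6 × 1.097⁵ = 29.549pt
At 1.714: 18.6 × 1.714⁵ = 275.148pt
Difference: 275.148 − 29.549 = 245.599pt

245.6pt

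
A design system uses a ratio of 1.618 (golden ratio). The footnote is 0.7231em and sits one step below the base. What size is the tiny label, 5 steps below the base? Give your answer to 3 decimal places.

0.106em

0.7231 ÷ 1.618⁴ = 0.7231 ÷ 6.85353 ≈ 0.106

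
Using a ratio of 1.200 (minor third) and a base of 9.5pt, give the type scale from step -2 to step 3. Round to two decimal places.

Step -2: 9.5 ÷ 1.200² = 6.60
Step -1: 9.5 ÷ 1.200 = 7.92
Step 0: 9.5pt
Step 1: 9.5 × 1.200 = 11.40
Step 2: 9.5 × 1.200² = 13.68
Step 3: 9.5 × 1.200³ = 16.42

6.60pt, 7.92pt, 9.50pt, 11.40pt, 13.68pt, 16.42pt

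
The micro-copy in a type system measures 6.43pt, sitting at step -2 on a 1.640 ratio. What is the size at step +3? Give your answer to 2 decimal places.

76.28pt

6.43 × 1.640⁵ = 6.43 × 11.86367 ≈ 76.283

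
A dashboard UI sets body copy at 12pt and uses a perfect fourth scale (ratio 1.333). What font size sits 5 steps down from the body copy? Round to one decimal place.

Every step multiplies by the scale ratio.
12.0 ÷ 1.333⁵ = 12.0 ÷ 4.20873 ≈ 2.85

2.9pt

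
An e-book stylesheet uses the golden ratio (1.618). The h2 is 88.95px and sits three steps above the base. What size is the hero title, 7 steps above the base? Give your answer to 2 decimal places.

609.62px

88.95 × 1.618⁴ = 88.95 × 6.85353 ≈ 609.621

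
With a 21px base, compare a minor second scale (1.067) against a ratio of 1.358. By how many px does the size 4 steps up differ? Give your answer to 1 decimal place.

44.2px

Minor second: 21.0 × 1.067⁴ = 27.219px
At 1.358: 21.0 × 1.358⁴ = 71.420px
Difference: 71.420 − 27.219 = 44.201px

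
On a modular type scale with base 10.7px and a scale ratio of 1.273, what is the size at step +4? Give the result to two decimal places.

Each step on a modular scale multiplies by the ratio, so the size n steps from the base is base × ratioⁿ.
10.7 × 1.273⁴ = 10.7 × 2.62611 ≈ 28.10

28.10px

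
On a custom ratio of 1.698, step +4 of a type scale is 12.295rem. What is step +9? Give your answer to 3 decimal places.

173.547rem

The gap is 9 − (4) = 5 steps, so the factor is 1.698^5.
12.295 × 1.698⁵ = 12.295 × 14.11525 ≈ 173.547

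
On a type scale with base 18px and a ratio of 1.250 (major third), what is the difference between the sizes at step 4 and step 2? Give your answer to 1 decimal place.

15.8px

Step 2: 18.0 × 1.250² = 28.125px
Step 4: 18.0 × 1.250⁴ = 43.945px
Difference: 43.945 − 28.125 = 15.820px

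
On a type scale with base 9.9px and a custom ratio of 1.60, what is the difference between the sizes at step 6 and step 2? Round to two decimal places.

Step 2: 9.9 × 1.60² = 25.3440px
Step 6: 9.9 × 1.60⁶ = 166.0944px
Difference: 166.0944 − 25.3440 = 140.7504px

140.75px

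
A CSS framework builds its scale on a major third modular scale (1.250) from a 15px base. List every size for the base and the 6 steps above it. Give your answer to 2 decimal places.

Step 0: 15px
Step 1: 15.0 × 1.250 = 18.75
Step 2: 15.0 × 1.250² = 23.44
Step 3: 15.0 × 1.250³ = 29.30
Step 4: 15.0 × 1.250⁴ = 36.62
Step 5: 15.0 × 1.250⁵ = 45.78
Step 6: 15.0 × 1.250⁶ = 57.22

15.00px, 18.75px, 23.44px, 29.30px, 36.62px, 45.78px, 57.22px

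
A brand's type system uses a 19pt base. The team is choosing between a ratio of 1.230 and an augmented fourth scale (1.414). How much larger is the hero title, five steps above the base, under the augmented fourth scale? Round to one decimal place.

53.9pt

At 1.230: 19.0 × 1.230⁵ = 53.491pt
Augmented fourth: 19.0 × 1.414⁵ = 107.399pt
Difference: 107.399 − 53.491 = 53.908pt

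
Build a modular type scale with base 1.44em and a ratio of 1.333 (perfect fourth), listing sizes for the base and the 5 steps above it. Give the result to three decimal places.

1.440em, 1.920em, 2.559em, 3.411em, 4.547em, 6.061em

Step 0: 1.44em
Step 1: 1.44 × 1.333 = 1.920
Step 2: 1.44 × 1.333² = 2.559
Step 3: 1.44 × 1.333³ = 3.411
Step 4: 1.44 × 1.333⁴ = 4.547
Step 5: 1.44 × 1.333⁵ = 6.061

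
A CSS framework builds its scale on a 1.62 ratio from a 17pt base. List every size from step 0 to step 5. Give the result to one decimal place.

17.0pt, 27.5pt, 44.6pt, 72.3pt, 117.1pt, 189.7pt

Step 0: 17pt
Step 1: 17.0 × 1.62 = 27.5
Step 2: 17.0 × 1.62² = 44.6
Step 3: 17.0 × 1.62³ = 72.3
Step 4: 17.0 × 1.62⁴ = 117.1
Step 5: 17.0 × 1.62⁵ = 189.7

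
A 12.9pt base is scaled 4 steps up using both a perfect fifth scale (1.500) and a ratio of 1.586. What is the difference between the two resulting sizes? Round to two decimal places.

16.31pt

Perfect fifth: 12.9 × 1.500⁴ = 65.3063pt
At 1.586: 12.9 × 1.586⁴ = 81.6211pt
Difference: 81.6211 − 65.3063 = 16.3148pt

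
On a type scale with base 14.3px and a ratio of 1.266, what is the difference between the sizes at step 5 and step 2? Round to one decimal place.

Step 2: 14.3 × 1.266² = 22.919px
Step 5: 14.3 × 1.266⁵ = 46.506px
Difference: 46.506 − 22.919 = 23.587px

23.6px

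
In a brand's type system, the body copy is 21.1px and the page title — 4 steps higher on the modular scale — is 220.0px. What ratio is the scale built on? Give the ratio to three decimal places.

r⁴ = 220.0 / 21.1, so r = (220.0/21.1)^(1/4).
r = 10.4265^(1/4) ≈ 1.7969

1.797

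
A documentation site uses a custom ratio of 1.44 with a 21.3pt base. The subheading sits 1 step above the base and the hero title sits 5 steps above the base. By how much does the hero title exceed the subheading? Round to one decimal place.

Step 1: 21.3 × 1.44 = 30.672pt
Step 5: 21.3 × 1.44⁵ = 131.884pt
Difference: 131.884 − 30.672 = 101.212pt

101.2pt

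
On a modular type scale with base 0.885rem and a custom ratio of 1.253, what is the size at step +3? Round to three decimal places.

0.885 × 1.253³ = 0.885 × 1.96722 ≈ 1.741

1.741rem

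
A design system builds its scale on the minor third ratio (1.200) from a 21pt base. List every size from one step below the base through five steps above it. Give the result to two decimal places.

17.50pt, 21.00pt, 25.20pt, 30.24pt, 36.29pt, 43.55pt, 52.25pt

Step -1: 21.0 ÷ 1.200 = 17.50
Step 0: 21pt
Step 1: 21.0 × 1.200 = 25.20
Step 2: 21.0 × 1.200² = 30.24
Step 3: 21.0 × 1.200³ = 36.29
Step 4: 21.0 × 1.200⁴ = 43.55
Step 5: 21.0 × 1.200⁵ = 52.25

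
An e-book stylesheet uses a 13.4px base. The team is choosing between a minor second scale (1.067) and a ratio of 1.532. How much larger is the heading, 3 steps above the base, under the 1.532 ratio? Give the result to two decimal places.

31.90px

Minor second: 13.4 × 1.067³ = 16.2779px
At 1.532: 13.4 × 1.532³ = 48.1816px
Difference: 48.1816 − 16.2779 = 31.9037px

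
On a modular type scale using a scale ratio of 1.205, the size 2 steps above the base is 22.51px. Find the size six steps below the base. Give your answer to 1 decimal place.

5.1px

The gap is -6 − (2) = -8 steps, so the factor is 1.205^-8.
22.51 ÷ 1.205⁸ = 22.51 ÷ 4.44525 ≈ 5.064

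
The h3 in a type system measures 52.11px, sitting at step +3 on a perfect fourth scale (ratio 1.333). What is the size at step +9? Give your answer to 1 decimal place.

292.3px

Moving from step +3 to step +9 is 6 steps up, so multiply by r⁶.
52.11 × 1.333⁶ = 52.11 × 5.61023 ≈ 292.349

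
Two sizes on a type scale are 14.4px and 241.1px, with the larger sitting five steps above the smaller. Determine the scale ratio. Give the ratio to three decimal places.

1.757

The ratio satisfies 14.4 × r⁵ = 241.1, so r = (241.1 / 14.4)^(1/5).
r = 16.7431^(1/5) ≈ 1.7570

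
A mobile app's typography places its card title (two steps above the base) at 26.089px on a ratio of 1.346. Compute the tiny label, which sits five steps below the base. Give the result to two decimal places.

26.089 ÷ 1.346⁷ = 26.089 ÷ 8.00415 ≈ 3.259

3.26px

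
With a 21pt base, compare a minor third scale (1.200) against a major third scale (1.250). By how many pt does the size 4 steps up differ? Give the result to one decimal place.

7.7pt

Minor third: 21.0 × 1.200⁴ = 43.546pt
Major third: 21.0 × 1.250⁴ = 51.270pt
Difference: 51.270 − 43.546 = 7.724pt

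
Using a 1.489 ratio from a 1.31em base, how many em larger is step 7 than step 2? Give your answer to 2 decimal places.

Step 2: 1.31 × 1.489² = 2.9044em
Step 7: 1.31 × 1.489⁷ = 21.2586em
Difference: 21.2586 − 2.9044 = 18.3542em

18.35em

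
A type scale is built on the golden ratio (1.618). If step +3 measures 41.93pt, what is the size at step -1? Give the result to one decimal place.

41.93 ÷ 1.618⁴ = 41.93 ÷ 6.85353 ≈ 6.118

6.1pt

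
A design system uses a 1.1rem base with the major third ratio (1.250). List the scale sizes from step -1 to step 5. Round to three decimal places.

0.880rem, 1.100rem, 1.375rem, 1.719rem, 2.148rem, 2.686rem, 3.357rem

Step -1: 1.1 ÷ 1.250 = 0.880
Step 0: 1.1rem
Step 1: 1.1 × 1.250 = 1.375
Step 2: 1.1 × 1.250² = 1.719
Step 3: 1.1 × 1.250³ = 2.148
Step 4: 1.1 × 1.250⁴ = 2.686
Step 5: 1.1 × 1.250⁵ = 3.357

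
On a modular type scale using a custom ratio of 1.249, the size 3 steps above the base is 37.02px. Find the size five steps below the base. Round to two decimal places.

6.25px

Moving from step +3 to step -5 is 8 steps down, so divide by r⁸.
37.02 ÷ 1.249⁸ = 37.02 ÷ 5.92242 ≈ 6.251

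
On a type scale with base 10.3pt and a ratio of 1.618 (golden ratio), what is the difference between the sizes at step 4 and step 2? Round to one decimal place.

43.6pt

Step 2: 10.3 × 1.618² = 26.965pt
Step 4: 10.3 × 1.618⁴ = 70.591pt
Difference: 70.591 − 26.965 = 43.626pt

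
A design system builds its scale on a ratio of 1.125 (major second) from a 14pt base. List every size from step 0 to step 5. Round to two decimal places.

14.00pt, 15.75pt, 17.72pt, 19.93pt, 22.43pt, 25.23pt

Step 0: 14pt
Step 1: 14.0 × 1.125 = 15.75
Step 2: 14.0 × 1.125² = 17.72
Step 3: 14.0 × 1.125³ = 19.93
Step 4: 14.0 × 1.125⁴ = 22.43
Step 5: 14.0 × 1.125⁵ = 25.23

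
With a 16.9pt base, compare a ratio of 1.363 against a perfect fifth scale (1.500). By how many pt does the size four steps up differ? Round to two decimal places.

At 1.363: 16.9 × 1.363⁴ = 58.3271pt
Perfect fifth: 16.9 × 1.500⁴ = 85.5562pt
Difference: 85.5562 − 58.3271 = 27.2291pt

27.23pt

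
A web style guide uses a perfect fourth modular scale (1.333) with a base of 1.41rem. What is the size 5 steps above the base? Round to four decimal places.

Each step on a modular scale multiplies by the ratio, so the size n steps from the base is base × ratioⁿ.
1.41 × 1.333⁵ = 1.41 × 4.20873 ≈ 5.9343

5.9343rem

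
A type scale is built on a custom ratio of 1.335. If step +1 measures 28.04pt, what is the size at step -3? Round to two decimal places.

28.04 ÷ 1.335⁴ = 28.04 ÷ 3.17633 ≈ 8.828

8.83pt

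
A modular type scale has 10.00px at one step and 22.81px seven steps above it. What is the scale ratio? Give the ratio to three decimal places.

The ratio satisfies 10.00 × r⁷ = 22.81, so r = (22.81 / 10.00)^(1/7).
r = 2.2810^(1/7) ≈ 1.1250

1.125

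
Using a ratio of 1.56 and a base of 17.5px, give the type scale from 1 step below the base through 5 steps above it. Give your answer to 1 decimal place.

Step -1: 17.5 ÷ 1.56 = 11.2
Step 0: 17.5px
Step 1: 17.5 × 1.56 = 27.3
Step 2: 17.5 × 1.56² = 42.6
Step 3: 17.5 × 1.56³ = 66.4
Step 4: 17.5 × 1.56⁴ = 103.6
Step 5: 17.5 × 1.56⁵ = 161.7

11.2px, 17.5px, 27.3px, 42.6px, 66.4px, 103.6px, 161.7px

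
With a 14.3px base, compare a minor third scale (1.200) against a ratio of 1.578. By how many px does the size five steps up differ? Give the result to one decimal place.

104.3px

Minor third: 14.3 × 1.200⁵ = 35.583px
At 1.578: 14.3 × 1.578⁵ = 139.917px
Difference: 139.917 − 35.583 = 104.334px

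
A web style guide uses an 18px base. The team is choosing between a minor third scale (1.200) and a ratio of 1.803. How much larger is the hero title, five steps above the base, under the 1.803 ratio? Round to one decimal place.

Minor third: 18.0 × 1.200⁵ = 44.790px
At 1.803: 18.0 × 1.803⁵ = 342.966px
Difference: 342.966 − 44.790 = 298.176px

298.2px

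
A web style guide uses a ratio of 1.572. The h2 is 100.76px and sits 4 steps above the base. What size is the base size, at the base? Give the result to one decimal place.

16.5px

100.76 ÷ 1.572⁴ = 100.76 ÷ 6.10675 ≈ 16.500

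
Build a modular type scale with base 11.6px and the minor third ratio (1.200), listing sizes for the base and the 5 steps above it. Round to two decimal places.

Step 0: 11.6px
Step 1: 11.6 × 1.200 = 13.92
Step 2: 11.6 × 1.200² = 16.70
Step 3: 11.6 × 1.200³ = 20.04
Step 4: 11.6 × 1.200⁴ = 24.05
Step 5: 11.6 × 1.200⁵ = 28.86

11.60px, 13.92px, 16.70px, 20.04px, 24.05px, 28.86px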